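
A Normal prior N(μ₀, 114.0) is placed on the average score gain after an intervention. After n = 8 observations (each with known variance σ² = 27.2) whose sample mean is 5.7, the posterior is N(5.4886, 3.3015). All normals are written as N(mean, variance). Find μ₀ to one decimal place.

The posterior mean is a precision-weighted average: μ_n = (τ₀μ₀ + τ_data·x̄)/(τ₀+τ_data), with τ₀=1/σ₀² and τ_data=n/σ².
Here τ₀ = 1/114.0 = 0.008772 and τ_data = 8/27.2 = 0.294118, so τ_n = 0.302890.
Rearranging for μ₀: μ₀ = (μ_n·τ_n − τ_data·x̄)/τ₀ = (5.4886·0.302890 − 0.294118·5.7) / 0.008772 = -0.014031/0.008772 ≈ -1.6.

μ₀ = -1.6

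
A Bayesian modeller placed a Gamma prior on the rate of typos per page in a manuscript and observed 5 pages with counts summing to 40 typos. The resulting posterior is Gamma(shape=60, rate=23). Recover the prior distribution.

Gamma(shape=20, rate=18)

A Gamma(α, β) prior (rate parametrization) on a Poisson rate with n observations summing to S gives posterior Gamma(α+S, β+n).
So α = 60 − 40 = 20 and β = 23 − 5 = 18.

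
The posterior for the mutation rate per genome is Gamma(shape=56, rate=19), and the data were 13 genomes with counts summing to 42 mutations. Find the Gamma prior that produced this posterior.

Gamma–Poisson conjugacy: posterior shape = α + Σxᵢ, posterior rate = β + n.
So α = 56 − 42 = 14 and β = 19 − 13 = 6.

Gamma(shape=14, rate=6)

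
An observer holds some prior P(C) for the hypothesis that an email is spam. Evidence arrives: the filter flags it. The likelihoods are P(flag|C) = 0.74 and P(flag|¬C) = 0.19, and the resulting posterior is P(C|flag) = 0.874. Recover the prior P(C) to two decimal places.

In odds form, posterior odds = prior odds × likelihood ratio, so prior odds = posterior odds ÷ LR.
Posterior odds = 0.874/(1−0.874) = 6.9365. LR = 0.74/0.19 = 3.8947.
Prior odds = 6.9365/3.8947 = 1.7810, so P(C) = 1.7810/(1+1.7810) ≈ 0.64.

P(C) = 0.64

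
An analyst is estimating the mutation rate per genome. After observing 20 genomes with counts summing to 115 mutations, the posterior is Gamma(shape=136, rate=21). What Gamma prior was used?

Gamma(shape=21, rate=1)

Gamma–Poisson conjugacy: posterior shape = α + Σxᵢ, posterior rate = β + n.
So α = 136 − 115 = 21 and β = 21 − 20 = 1.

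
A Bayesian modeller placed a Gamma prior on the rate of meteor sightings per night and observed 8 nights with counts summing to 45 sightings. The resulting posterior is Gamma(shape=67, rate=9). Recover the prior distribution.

A Gamma(α, β) prior (rate parametrization) on a Poisson rate with n observations summing to S gives posterior Gamma(α+S, β+n).
So α = 67 − 45 = 22 and β = 9 − 8 = 1.

Gamma(shape=22, rate=1)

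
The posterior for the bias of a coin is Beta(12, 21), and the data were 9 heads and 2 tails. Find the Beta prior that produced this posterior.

Beta(3, 19)

Under Beta–binomial conjugacy the posterior parameters are (a+s, b+f).
So a = 12 − 9 = 3 and b = 21 − 2 = 19.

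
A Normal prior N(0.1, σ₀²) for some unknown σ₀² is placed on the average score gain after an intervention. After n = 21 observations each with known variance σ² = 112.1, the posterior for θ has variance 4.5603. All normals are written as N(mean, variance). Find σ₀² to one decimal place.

σ₀² = 31.3

For the Normal–Normal model with known σ², precisions add: τ_n = τ₀ + n/σ².
So 1/σ₀² = 1/4.5603 − 21/112.1 = 0.219284 − 0.187333 = 0.031951.
Hence σ₀² = 1/0.031951 ≈ 31.3.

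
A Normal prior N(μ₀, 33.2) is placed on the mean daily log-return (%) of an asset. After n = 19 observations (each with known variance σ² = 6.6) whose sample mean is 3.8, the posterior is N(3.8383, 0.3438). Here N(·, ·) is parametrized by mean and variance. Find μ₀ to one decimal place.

μ₀ = 7.5

With known observation variance, the Normal–Normal posterior has precision τ_n = τ₀ + n/σ² and mean μ_n = (τ₀μ₀ + (n/σ²)x̄)/τ_n.
Here τ₀ = 1/33.2 = 0.030120 and τ_data = 19/6.6 = 2.878788, so τ_n = 2.908908.
Rearranging for μ₀: μ₀ = (μ_n·τ_n − τ_data·x̄)/τ₀ = (3.8383·2.908908 − 2.878788·3.8) / 0.030120 = 0.225867/0.030120 ≈ 7.5.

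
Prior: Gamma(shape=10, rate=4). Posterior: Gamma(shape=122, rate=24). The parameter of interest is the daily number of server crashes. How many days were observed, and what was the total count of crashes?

n = 20 days with total 112 crashes

Gamma–Poisson conjugacy: posterior shape = α + Σxᵢ, posterior rate = β + n.
Matching: Σxᵢ = 122 − 10 = 112 and n = 24 − 4 = 20.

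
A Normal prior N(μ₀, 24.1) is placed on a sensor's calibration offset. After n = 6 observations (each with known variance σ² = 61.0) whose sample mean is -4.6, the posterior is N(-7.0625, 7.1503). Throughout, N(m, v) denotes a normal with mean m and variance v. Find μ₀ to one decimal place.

With known observation variance, the Normal–Normal posterior has precision τ_n = τ₀ + n/σ² and mean μ_n = (τ₀μ₀ + (n/σ²)x̄)/τ_n.
Here τ₀ = 1/24.1 = 0.041494 and τ_data = 6/61.0 = 0.098361, so τ_n = 0.139855.
Rearranging for μ₀: μ₀ = (μ_n·τ_n − τ_data·x̄)/τ₀ = (-7.0625·0.139855 − 0.098361·-4.6) / 0.041494 = -0.535265/0.041494 ≈ -12.9.

μ₀ = -12.9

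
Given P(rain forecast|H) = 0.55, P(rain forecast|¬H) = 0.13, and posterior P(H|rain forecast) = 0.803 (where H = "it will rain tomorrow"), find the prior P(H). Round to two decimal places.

P(H) = 0.49

In odds form, posterior odds = prior odds × likelihood ratio, so prior odds = posterior odds ÷ LR.
Posterior odds = 0.803/(1−0.803) = 4.0761. LR = 0.55/0.13 = 4.2308.
Prior odds = 4.0761/4.2308 = 0.9634, so P(H) = 0.9634/(1+0.9634) ≈ 0.49.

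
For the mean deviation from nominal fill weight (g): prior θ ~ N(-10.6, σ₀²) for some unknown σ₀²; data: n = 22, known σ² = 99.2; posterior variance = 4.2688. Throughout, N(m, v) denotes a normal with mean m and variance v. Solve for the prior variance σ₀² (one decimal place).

For the Normal–Normal model with known σ², precisions add: τ_n = τ₀ + n/σ².
So 1/σ₀² = 1/4.2688 − 22/99.2 = 0.234258 − 0.221774 = 0.012484.
Hence σ₀² = 1/0.012484 ≈ 80.1.

σ₀² = 80.1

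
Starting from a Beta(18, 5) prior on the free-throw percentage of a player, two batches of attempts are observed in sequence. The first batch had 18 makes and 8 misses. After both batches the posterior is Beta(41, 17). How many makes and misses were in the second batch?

5 makes and 4 misses

Because Beta–binomial updating is additive in the counts, the combined data contributed (α_post−α_prior, β_post−β_prior) successes and failures.
Total across both batches: 41−18=23 makes, 17−5=12 misses.
Subtract the first batch: 23−18=5 makes and 12−8=4 misses.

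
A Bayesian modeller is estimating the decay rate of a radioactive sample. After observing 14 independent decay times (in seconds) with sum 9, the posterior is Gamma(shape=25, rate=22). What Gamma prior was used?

For an exponential likelihood with a Gamma(α, β) prior on the rate, n observations with total T give posterior Gamma(α+n, β+T).
So α = 25 − 14 = 11 and β = 22 − 9 = 13.

Gamma(shape=11, rate=13)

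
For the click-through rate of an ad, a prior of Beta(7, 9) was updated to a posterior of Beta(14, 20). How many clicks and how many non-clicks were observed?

A Beta(α, β) prior with s successes and f failures in binomial data gives a Beta(α+s, β+f) posterior.
So s = 14 − 7 = 7 and f = 20 − 9 = 11.

7 clicks and 11 non-clicks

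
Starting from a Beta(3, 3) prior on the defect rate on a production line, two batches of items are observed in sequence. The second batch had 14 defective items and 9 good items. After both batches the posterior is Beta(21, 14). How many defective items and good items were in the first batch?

4 defective items and 2 good items

Sequential conjugate updates are equivalent to a single update on the pooled data, so total successes = posterior α − prior α and total failures = posterior β − prior β.
Total across both batches: 21−3=18 defective items, 14−3=11 good items.
Subtract the second batch: 18−14=4 defective items and 11−9=2 good items.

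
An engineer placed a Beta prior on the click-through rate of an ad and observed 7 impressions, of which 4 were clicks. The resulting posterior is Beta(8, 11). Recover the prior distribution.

Beta is conjugate to the binomial likelihood: posterior = Beta(a+s, b+f).
Subtract the data counts: 8−4=4, 11−3=8.

Beta(4, 8)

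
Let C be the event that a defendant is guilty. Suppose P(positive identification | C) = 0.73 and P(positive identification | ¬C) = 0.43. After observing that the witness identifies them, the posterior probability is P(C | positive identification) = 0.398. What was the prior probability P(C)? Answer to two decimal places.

P(C) = 0.28

Bayes' rule in odds form gives O(C|E) = O(C)·[P(E|C)/P(E|¬C)], hence O(C) = O(C|E)/LR.
Posterior odds = 0.398/(1−0.398) = 0.6611. LR = 0.73/0.43 = 1.6977.
Prior odds = 0.6611/1.6977 = 0.3894, so P(C) = 0.3894/(1+0.3894) ≈ 0.28.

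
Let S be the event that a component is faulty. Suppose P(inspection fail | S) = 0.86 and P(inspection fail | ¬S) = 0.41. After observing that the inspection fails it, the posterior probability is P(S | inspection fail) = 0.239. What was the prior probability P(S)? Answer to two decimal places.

In odds form, posterior odds = prior odds × likelihood ratio, so prior odds = posterior odds ÷ LR.
Posterior odds = 0.239/(1−0.239) = 0.3141. LR = 0.86/0.41 = 2.0976.
Prior odds = 0.3141/2.0976 = 0.1497, so P(S) = 0.1497/(1+0.1497) ≈ 0.13.

P(S) = 0.13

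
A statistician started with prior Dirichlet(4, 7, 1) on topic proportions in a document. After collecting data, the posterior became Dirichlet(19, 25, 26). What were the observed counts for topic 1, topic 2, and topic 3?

For a Dirichlet(α) prior with multinomial counts c, the posterior is Dirichlet(α + c) componentwise.
Counts are posterior − prior componentwise: 19−4=15, 25−7=18, 26−1=25.

counts (15, 18, 25)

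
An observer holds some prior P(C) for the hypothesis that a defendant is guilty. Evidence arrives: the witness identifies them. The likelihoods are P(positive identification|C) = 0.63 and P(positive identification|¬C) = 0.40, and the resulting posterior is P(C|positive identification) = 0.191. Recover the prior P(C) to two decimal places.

In odds form, posterior odds = prior odds × likelihood ratio, so prior odds = posterior odds ÷ LR.
Posterior odds = 0.191/(1−0.191) = 0.2361. LR = 0.63/0.40 = 1.5750.
Prior odds = 0.2361/1.5750 = 0.1499, so P(C) = 0.1499/(1+0.1499) ≈ 0.13.

P(C) = 0.13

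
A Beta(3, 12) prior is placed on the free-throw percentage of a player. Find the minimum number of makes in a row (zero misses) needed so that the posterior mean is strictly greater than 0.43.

After k makes and 0 misses the posterior is Beta(3+k, 12), with mean (3+k)/(3+12+k).
Set (3+k)/(15+k) > 0.43 and solve: k > (0.43·15 − 3)/(1 − 0.43) = 6.053.
The smallest integer exceeding 6.053 is 7, and checking k=7: (10)/(22) = 0.4545 > 0.43.

k = 7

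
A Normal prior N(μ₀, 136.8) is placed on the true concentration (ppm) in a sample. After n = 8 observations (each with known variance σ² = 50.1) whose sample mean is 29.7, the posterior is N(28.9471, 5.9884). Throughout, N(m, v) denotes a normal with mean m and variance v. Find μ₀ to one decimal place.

The posterior mean is a precision-weighted average: μ_n = (τ₀μ₀ + τ_data·x̄)/(τ₀+τ_data), with τ₀=1/σ₀² and τ_data=n/σ².
Here τ₀ = 1/136.8 = 0.007310 and τ_data = 8/50.1 = 0.159681, so τ_n = 0.166991.
Rearranging for μ₀: μ₀ = (μ_n·τ_n − τ_data·x̄)/τ₀ = (28.9471·0.166991 − 0.159681·29.7) / 0.007310 = 0.091379/0.007310 ≈ 12.5.

μ₀ = 12.5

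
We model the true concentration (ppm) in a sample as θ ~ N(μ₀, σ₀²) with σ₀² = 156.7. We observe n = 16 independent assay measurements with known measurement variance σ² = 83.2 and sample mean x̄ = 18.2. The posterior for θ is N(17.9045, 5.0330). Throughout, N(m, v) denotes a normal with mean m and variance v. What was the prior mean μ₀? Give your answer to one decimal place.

The posterior mean is a precision-weighted average: μ_n = (τ₀μ₀ + τ_data·x̄)/(τ₀+τ_data), with τ₀=1/σ₀² and τ_data=n/σ².
Here τ₀ = 1/156.7 = 0.006382 and τ_data = 16/83.2 = 0.192308, so τ_n = 0.198690.
Rearranging for μ₀: μ₀ = (μ_n·τ_n − τ_data·x̄)/τ₀ = (17.9045·0.198690 − 0.192308·18.2) / 0.006382 = 0.057440/0.006382 ≈ 9.0.

μ₀ = 9.0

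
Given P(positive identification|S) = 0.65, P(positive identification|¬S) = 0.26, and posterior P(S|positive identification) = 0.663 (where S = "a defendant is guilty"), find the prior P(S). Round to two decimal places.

Bayes' rule in odds form gives O(S|E) = O(S)·[P(E|S)/P(E|¬S)], hence O(S) = O(S|E)/LR.
Posterior odds = 0.663/(1−0.663) = 1.9674. LR = 0.65/0.26 = 2.5000.
Prior odds = 1.9674/2.5000 = 0.7870, so P(S) = 0.7870/(1+0.7870) ≈ 0.44.

P(S) = 0.44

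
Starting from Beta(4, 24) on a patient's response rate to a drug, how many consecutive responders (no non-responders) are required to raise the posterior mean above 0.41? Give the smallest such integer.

k = 13

After k responders and 0 non-responders the posterior is Beta(4+k, 24), with mean (4+k)/(4+24+k).
Set (4+k)/(28+k) > 0.41 and solve: k > (0.41·28 − 4)/(1 − 0.41) = 12.678.
The smallest integer exceeding 12.678 is 13, and checking k=13: (17)/(41) = 0.4146 > 0.41.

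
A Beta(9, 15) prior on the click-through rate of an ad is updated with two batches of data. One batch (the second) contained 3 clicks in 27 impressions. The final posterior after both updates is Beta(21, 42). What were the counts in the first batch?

Because Beta–binomial updating is additive in the counts, the combined data contributed (α_post−α_prior, β_post−β_prior) successes and failures.
Total across both batches: 21−9=12 clicks, 42−15=27 non-clicks.
Subtract the second batch: 12−3=9 clicks and 27−24=3 non-clicks.

9 clicks and 3 non-clicks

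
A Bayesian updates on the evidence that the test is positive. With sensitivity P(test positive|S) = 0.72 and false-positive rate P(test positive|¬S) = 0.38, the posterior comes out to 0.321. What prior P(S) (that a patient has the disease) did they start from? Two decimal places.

P(S) = 0.20

In odds form, posterior odds = prior odds × likelihood ratio, so prior odds = posterior odds ÷ LR.
Posterior odds = 0.321/(1−0.321) = 0.4728. LR = 0.72/0.38 = 1.8947.
Prior odds = 0.4728/1.8947 = 0.2495, so P(S) = 0.2495/(1+0.2495) ≈ 0.20.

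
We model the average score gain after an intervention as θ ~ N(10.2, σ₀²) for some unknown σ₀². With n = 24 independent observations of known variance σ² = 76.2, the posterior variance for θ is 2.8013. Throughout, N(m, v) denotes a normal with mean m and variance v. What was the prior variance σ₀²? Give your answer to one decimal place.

σ₀² = 23.8

Posterior precision equals prior precision plus data precision: 1/σ_n² = 1/σ₀² + n/σ².
So 1/σ₀² = 1/2.8013 − 24/76.2 = 0.356977 − 0.314961 = 0.042016.
Hence σ₀² = 1/0.042016 ≈ 23.8.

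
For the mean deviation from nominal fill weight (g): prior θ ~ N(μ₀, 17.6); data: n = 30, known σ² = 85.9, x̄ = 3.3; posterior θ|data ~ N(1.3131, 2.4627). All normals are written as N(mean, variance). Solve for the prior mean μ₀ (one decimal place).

μ₀ = -10.9

The posterior mean is a precision-weighted average: μ_n = (τ₀μ₀ + τ_data·x̄)/(τ₀+τ_data), with τ₀=1/σ₀² and τ_data=n/σ².
Here τ₀ = 1/17.6 = 0.056818 and τ_data = 30/85.9 = 0.349243, so τ_n = 0.406061.
Rearranging for μ₀: μ₀ = (μ_n·τ_n − τ_data·x̄)/τ₀ = (1.3131·0.406061 − 0.349243·3.3) / 0.056818 = -0.619303/0.056818 ≈ -10.9.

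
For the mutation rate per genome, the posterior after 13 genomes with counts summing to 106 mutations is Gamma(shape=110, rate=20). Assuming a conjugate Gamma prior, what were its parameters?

Gamma(shape=4, rate=7)

Gamma–Poisson conjugacy: posterior shape = α + Σxᵢ, posterior rate = β + n.
So α = 110 − 106 = 4 and β = 20 − 13 = 7.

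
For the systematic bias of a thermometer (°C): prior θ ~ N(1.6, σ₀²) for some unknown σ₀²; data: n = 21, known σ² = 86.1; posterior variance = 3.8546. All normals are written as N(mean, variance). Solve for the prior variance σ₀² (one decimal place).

Posterior precision equals prior precision plus data precision: 1/σ_n² = 1/σ₀² + n/σ².
So 1/σ₀² = 1/3.8546 − 21/86.1 = 0.259430 − 0.243902 = 0.015528.
Hence σ₀² = 1/0.015528 ≈ 64.4.

σ₀² = 64.4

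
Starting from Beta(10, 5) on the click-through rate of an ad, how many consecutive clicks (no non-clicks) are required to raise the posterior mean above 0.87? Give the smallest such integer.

After k clicks and 0 non-clicks the posterior is Beta(10+k, 5), with mean (10+k)/(10+5+k).
Set (10+k)/(15+k) > 0.87 and solve: k > (0.87·15 − 10)/(1 − 0.87) = 23.462.
The smallest integer exceeding 23.462 is 24.

k = 24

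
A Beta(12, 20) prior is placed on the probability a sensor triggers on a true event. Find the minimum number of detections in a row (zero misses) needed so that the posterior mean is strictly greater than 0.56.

k = 14

After k detections and 0 misses the posterior is Beta(12+k, 20), with mean (12+k)/(12+20+k).
Set (12+k)/(32+k) > 0.56 and solve: k > (0.56·32 − 12)/(1 − 0.56) = 13.455.
The smallest integer exceeding 13.455 is 14.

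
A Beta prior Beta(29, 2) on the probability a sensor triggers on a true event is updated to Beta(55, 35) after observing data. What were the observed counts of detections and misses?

Under Beta–binomial conjugacy the posterior parameters are (α+s, β+f).
So s = 55 − 29 = 26 and f = 35 − 2 = 33.

26 detections and 33 misses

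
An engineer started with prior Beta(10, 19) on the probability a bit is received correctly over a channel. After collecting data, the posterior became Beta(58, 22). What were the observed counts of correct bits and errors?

A Beta(a, b) prior with s successes and f failures in binomial data gives a Beta(a+s, b+f) posterior.
So s = 58 − 10 = 48 and f = 22 − 19 = 3.

48 correct bits and 3 errors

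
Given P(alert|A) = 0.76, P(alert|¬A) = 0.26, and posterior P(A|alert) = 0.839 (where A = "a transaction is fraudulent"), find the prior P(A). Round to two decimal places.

Bayes' rule in odds form gives O(A|E) = O(A)·[P(E|A)/P(E|¬A)], hence O(A) = O(A|E)/LR.
Posterior odds = 0.839/(1−0.839) = 5.2112. LR = 0.76/0.26 = 2.9231.
Prior odds = 5.2112/2.9231 = 1.7828, so P(A) = 1.7828/(1+1.7828) ≈ 0.64.

P(A) = 0.64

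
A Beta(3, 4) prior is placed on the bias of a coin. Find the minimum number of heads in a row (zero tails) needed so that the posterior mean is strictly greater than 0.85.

k = 20

After k heads and 0 tails the posterior is Beta(3+k, 4), with mean (3+k)/(3+4+k).
Set (3+k)/(7+k) > 0.85 and solve: k > (0.85·7 − 3)/(1 − 0.85) = 19.667.
The smallest integer exceeding 19.667 is 20.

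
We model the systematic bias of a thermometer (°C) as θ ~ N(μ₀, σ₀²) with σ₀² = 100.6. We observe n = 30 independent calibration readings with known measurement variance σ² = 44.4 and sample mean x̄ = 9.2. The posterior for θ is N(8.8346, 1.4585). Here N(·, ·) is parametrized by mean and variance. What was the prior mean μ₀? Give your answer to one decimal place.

With known observation variance, the Normal–Normal posterior has precision τ_n = τ₀ + n/σ² and mean μ_n = (τ₀μ₀ + (n/σ²)x̄)/τ_n.
Here τ₀ = 1/100.6 = 0.009940 and τ_data = 30/44.4 = 0.675676, so τ_n = 0.685616.
Rearranging for μ₀: μ₀ = (μ_n·τ_n − τ_data·x̄)/τ₀ = (8.8346·0.685616 − 0.675676·9.2) / 0.009940 = -0.159076/0.009940 ≈ -16.0.

μ₀ = -16.0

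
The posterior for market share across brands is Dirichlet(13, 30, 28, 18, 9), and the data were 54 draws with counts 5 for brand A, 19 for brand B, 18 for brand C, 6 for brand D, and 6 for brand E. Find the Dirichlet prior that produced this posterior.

For a Dirichlet(α) prior with multinomial counts c, the posterior is Dirichlet(α + c) componentwise.
Subtract each count from the matching posterior parameter: 13−5=8, 30−19=11, 28−18=10, 18−6=12, 9−6=3.

Dirichlet(8, 11, 10, 12, 3)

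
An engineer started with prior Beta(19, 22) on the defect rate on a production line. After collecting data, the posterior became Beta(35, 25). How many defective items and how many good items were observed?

16 defective items and 3 good items

Beta is conjugate to the binomial likelihood: posterior = Beta(α+s, β+f).
So s = 35 − 19 = 16 and f = 25 − 22 = 3.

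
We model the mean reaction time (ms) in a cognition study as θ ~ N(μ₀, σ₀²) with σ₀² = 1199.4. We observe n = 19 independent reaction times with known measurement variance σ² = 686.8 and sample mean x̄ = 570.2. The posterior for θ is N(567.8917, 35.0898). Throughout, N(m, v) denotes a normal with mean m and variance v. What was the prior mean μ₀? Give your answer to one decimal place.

The posterior mean is a precision-weighted average: μ_n = (τ₀μ₀ + τ_data·x̄)/(τ₀+τ_data), with τ₀=1/σ₀² and τ_data=n/σ².
Here τ₀ = 1/1199.4 = 0.000834 and τ_data = 19/686.8 = 0.027665, so τ_n = 0.028499.
Rearranging for μ₀: μ₀ = (μ_n·τ_n − τ_data·x̄)/τ₀ = (567.8917·0.028499 − 0.027665·570.2) / 0.000834 = 0.409763/0.000834 ≈ 491.3.

μ₀ = 491.3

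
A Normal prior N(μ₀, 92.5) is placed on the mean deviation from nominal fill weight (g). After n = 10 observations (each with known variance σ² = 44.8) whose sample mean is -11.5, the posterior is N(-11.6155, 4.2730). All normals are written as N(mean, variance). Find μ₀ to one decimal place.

With known observation variance, the Normal–Normal posterior has precision τ_n = τ₀ + n/σ² and mean μ_n = (τ₀μ₀ + (n/σ²)x̄)/τ_n.
Here τ₀ = 1/92.5 = 0.010811 and τ_data = 10/44.8 = 0.223214, so τ_n = 0.234025.
Rearranging for μ₀: μ₀ = (μ_n·τ_n − τ_data·x̄)/τ₀ = (-11.6155·0.234025 − 0.223214·-11.5) / 0.010811 = -0.151356/0.010811 ≈ -14.0.

μ₀ = -14.0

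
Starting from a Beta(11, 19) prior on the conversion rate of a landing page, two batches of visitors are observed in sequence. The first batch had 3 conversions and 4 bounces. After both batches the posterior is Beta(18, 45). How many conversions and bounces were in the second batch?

Sequential conjugate updates are equivalent to a single update on the pooled data, so total successes = posterior α − prior α and total failures = posterior β − prior β.
Total across both batches: 18−11=7 conversions, 45−19=26 bounces.
Subtract the first batch: 7−3=4 conversions and 26−4=22 bounces.

4 conversions and 22 bounces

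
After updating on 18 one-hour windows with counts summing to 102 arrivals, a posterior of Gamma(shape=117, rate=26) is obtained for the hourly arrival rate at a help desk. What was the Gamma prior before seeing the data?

Gamma–Poisson conjugacy: posterior shape = α + Σxᵢ, posterior rate = β + n.
So α = 117 − 102 = 15 and β = 26 − 18 = 8.

Gamma(shape=15, rate=8)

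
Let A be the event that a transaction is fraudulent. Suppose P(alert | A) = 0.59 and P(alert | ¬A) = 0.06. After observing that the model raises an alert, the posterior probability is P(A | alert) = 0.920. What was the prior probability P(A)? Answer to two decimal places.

P(A) = 0.54

Bayes' rule in odds form gives O(A|E) = O(A)·[P(E|A)/P(E|¬A)], hence O(A) = O(A|E)/LR.
Posterior odds = 0.920/(1−0.920) = 11.5000. LR = 0.59/0.06 = 9.8333.
Prior odds = 11.5000/9.8333 = 1.1695, so P(A) = 1.1695/(1+1.1695) ≈ 0.54.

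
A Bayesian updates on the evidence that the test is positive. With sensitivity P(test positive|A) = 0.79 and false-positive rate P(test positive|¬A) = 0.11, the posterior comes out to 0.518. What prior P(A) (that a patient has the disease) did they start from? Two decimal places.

P(A) = 0.13

Bayes' rule in odds form gives O(A|E) = O(A)·[P(E|A)/P(E|¬A)], hence O(A) = O(A|E)/LR.
Posterior odds = 0.518/(1−0.518) = 1.0747. LR = 0.79/0.11 = 7.1818.
Prior odds = 1.0747/7.1818 = 0.1496, so P(A) = 0.1496/(1+0.1496) ≈ 0.13.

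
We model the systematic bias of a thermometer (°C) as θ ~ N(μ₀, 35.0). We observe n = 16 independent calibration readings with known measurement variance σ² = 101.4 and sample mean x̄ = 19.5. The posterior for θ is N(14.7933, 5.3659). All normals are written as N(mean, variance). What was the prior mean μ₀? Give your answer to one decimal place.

With known observation variance, the Normal–Normal posterior has precision τ_n = τ₀ + n/σ² and mean μ_n = (τ₀μ₀ + (n/σ²)x̄)/τ_n.
Here τ₀ = 1/35.0 = 0.028571 and τ_data = 16/101.4 = 0.157791, so τ_n = 0.186362.
Rearranging for μ₀: μ₀ = (μ_n·τ_n − τ_data·x̄)/τ₀ = (14.7933·0.186362 − 0.157791·19.5) / 0.028571 = -0.320016/0.028571 ≈ -11.2.

μ₀ = -11.2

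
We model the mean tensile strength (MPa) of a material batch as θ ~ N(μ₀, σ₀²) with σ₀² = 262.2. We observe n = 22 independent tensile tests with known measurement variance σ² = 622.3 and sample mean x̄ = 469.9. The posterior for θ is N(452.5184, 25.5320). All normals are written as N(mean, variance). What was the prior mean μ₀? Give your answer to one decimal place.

μ₀ = 291.4

With known observation variance, the Normal–Normal posterior has precision τ_n = τ₀ + n/σ² and mean μ_n = (τ₀μ₀ + (n/σ²)x̄)/τ_n.
Here τ₀ = 1/262.2 = 0.003814 and τ_data = 22/622.3 = 0.035353, so τ_n = 0.039167.
Rearranging for μ₀: μ₀ = (μ_n·τ_n − τ_data·x̄)/τ₀ = (452.5184·0.039167 − 0.035353·469.9) / 0.003814 = 1.111413/0.003814 ≈ 291.4.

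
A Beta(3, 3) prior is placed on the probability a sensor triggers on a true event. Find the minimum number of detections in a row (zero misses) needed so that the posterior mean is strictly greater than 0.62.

k = 2

After k detections and 0 misses the posterior is Beta(3+k, 3), with mean (3+k)/(3+3+k).
Set (3+k)/(6+k) > 0.62 and solve: k > (0.62·6 − 3)/(1 − 0.62) = 1.895.
The smallest integer exceeding 1.895 is 2, and checking k=2: (5)/(8) = 0.6250 > 0.62.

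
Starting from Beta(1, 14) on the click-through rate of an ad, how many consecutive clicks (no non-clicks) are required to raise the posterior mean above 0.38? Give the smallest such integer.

k = 8

After k clicks and 0 non-clicks the posterior is Beta(1+k, 14), with mean (1+k)/(1+14+k).
Set (1+k)/(15+k) > 0.38 and solve: k > (0.38·15 − 1)/(1 − 0.38) = 7.581.
The smallest integer exceeding 7.581 is 8, and checking k=8: (9)/(23) = 0.3913 > 0.38.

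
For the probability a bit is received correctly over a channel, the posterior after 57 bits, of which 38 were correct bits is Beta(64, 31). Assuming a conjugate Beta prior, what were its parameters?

Under Beta–binomial conjugacy the posterior parameters are (a+s, b+f).
So a = 64 − 38 = 26 and b = 31 − 19 = 12.

Beta(26, 12)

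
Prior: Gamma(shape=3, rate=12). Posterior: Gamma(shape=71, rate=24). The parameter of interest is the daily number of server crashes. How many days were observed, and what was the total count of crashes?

n = 12 days with total 68 crashes

Gamma–Poisson conjugacy: posterior shape = α + Σxᵢ, posterior rate = β + n.
Matching: Σxᵢ = 71 − 3 = 68 and n = 24 − 12 = 12.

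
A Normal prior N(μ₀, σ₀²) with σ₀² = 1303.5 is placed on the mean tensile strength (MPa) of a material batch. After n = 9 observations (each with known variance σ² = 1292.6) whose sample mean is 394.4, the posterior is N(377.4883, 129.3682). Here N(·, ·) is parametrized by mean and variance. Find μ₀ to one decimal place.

μ₀ = 224.0

The posterior mean is a precision-weighted average: μ_n = (τ₀μ₀ + τ_data·x̄)/(τ₀+τ_data), with τ₀=1/σ₀² and τ_data=n/σ².
Here τ₀ = 1/1303.5 = 0.000767 and τ_data = 9/1292.6 = 0.006963, so τ_n = 0.007730.
Rearranging for μ₀: μ₀ = (μ_n·τ_n − τ_data·x̄)/τ₀ = (377.4883·0.007730 − 0.006963·394.4) / 0.000767 = 0.171777/0.000767 ≈ 224.0.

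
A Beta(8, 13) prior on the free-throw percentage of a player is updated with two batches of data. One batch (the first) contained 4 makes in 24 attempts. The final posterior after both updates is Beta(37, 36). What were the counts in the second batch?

Because Beta–binomial updating is additive in the counts, the combined data contributed (α_post−α_prior, β_post−β_prior) successes and failures.
Total across both batches: 37−8=29 makes, 36−13=23 misses.
Subtract the first batch: 29−4=25 makes and 23−20=3 misses.

25 makes and 3 misses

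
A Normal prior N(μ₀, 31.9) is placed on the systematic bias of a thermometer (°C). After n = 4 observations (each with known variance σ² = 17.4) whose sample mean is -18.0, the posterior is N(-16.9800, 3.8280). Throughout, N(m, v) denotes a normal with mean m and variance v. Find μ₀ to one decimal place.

With known observation variance, the Normal–Normal posterior has precision τ_n = τ₀ + n/σ² and mean μ_n = (τ₀μ₀ + (n/σ²)x̄)/τ_n.
Here τ₀ = 1/31.9 = 0.031348 and τ_data = 4/17.4 = 0.229885, so τ_n = 0.261233.
Rearranging for μ₀: μ₀ = (μ_n·τ_n − τ_data·x̄)/τ₀ = (-16.9800·0.261233 − 0.229885·-18.0) / 0.031348 = -0.297806/0.031348 ≈ -9.5.

μ₀ = -9.5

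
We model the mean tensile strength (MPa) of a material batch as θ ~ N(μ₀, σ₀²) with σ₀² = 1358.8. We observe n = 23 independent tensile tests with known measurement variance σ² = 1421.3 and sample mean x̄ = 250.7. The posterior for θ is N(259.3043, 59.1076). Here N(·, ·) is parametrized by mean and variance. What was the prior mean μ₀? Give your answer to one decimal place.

μ₀ = 448.5

With known observation variance, the Normal–Normal posterior has precision τ_n = τ₀ + n/σ² and mean μ_n = (τ₀μ₀ + (n/σ²)x̄)/τ_n.
Here τ₀ = 1/1358.8 = 0.000736 and τ_data = 23/1421.3 = 0.016182, so τ_n = 0.016918.
Rearranging for μ₀: μ₀ = (μ_n·τ_n − τ_data·x̄)/τ₀ = (259.3043·0.016918 − 0.016182·250.7) / 0.000736 = 0.330083/0.000736 ≈ 448.5.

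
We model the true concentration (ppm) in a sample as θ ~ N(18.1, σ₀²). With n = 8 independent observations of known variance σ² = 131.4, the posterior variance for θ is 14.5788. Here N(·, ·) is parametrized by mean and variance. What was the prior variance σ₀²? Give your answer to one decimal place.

σ₀² = 129.7

Posterior precision equals prior precision plus data precision: 1/σ_n² = 1/σ₀² + n/σ².
So 1/σ₀² = 1/14.5788 − 8/131.4 = 0.068593 − 0.060883 = 0.007710.
Hence σ₀² = 1/0.007710 ≈ 129.7.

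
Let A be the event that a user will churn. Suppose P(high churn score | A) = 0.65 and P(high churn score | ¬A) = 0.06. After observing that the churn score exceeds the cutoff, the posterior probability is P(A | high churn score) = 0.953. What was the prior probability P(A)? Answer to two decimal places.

P(A) = 0.65

Bayes' rule in odds form gives O(A|E) = O(A)·[P(E|A)/P(E|¬A)], hence O(A) = O(A|E)/LR.
Posterior odds = 0.953/(1−0.953) = 20.2766. LR = 0.65/0.06 = 10.8333.
Prior odds = 20.2766/10.8333 = 1.8717, so P(A) = 1.8717/(1+1.8717) ≈ 0.65.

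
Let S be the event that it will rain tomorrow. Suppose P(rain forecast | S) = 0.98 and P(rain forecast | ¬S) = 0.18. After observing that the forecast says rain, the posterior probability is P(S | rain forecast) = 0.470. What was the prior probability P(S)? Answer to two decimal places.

Bayes' rule in odds form gives O(S|E) = O(S)·[P(E|S)/P(E|¬S)], hence O(S) = O(S|E)/LR.
Posterior odds = 0.470/(1−0.470) = 0.8868. LR = 0.98/0.18 = 5.4444.
Prior odds = 0.8868/5.4444 = 0.1629, so P(S) = 0.1629/(1+0.1629) ≈ 0.14.

P(S) = 0.14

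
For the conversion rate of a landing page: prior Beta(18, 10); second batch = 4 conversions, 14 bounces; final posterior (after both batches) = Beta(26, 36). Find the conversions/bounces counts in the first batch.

Because Beta–binomial updating is additive in the counts, the combined data contributed (α_post−α_prior, β_post−β_prior) successes and failures.
Total across both batches: 26−18=8 conversions, 36−10=26 bounces.
Subtract the second batch: 8−4=4 conversions and 26−14=12 bounces.

4 conversions and 12 bounces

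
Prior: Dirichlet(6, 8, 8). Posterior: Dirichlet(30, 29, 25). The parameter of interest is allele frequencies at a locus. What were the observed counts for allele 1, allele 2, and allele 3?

counts (24, 21, 17)

For a Dirichlet(α) prior with multinomial counts c, the posterior is Dirichlet(α + c) componentwise.
Counts are posterior − prior componentwise: 30−6=24, 29−8=21, 25−8=17.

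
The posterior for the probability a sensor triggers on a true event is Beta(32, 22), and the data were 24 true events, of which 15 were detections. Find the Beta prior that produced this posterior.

Beta(17, 13)

Under Beta–binomial conjugacy the posterior parameters are (α+s, β+f).
So α = 32 − 15 = 17 and β = 22 − 9 = 13.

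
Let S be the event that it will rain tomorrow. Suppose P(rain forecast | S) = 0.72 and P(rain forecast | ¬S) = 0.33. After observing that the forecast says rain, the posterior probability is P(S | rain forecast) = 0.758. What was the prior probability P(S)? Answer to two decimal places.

In odds form, posterior odds = prior odds × likelihood ratio, so prior odds = posterior odds ÷ LR.
Posterior odds = 0.758/(1−0.758) = 3.1322. LR = 0.72/0.33 = 2.1818.
Prior odds = 3.1322/2.1818 = 1.4356, so P(S) = 1.4356/(1+1.4356) ≈ 0.59.

P(S) = 0.59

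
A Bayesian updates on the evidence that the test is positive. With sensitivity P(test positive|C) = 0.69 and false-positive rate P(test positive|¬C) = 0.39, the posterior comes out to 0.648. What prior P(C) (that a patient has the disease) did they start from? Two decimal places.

Bayes' rule in odds form gives O(C|E) = O(C)·[P(E|C)/P(E|¬C)], hence O(C) = O(C|E)/LR.
Posterior odds = 0.648/(1−0.648) = 1.8409. LR = 0.69/0.39 = 1.7692.
Prior odds = 1.8409/1.7692 = 1.0405, so P(C) = 1.0405/(1+1.0405) ≈ 0.51.

P(C) = 0.51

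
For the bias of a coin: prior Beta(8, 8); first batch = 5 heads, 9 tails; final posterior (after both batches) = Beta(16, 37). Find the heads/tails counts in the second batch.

Sequential conjugate updates are equivalent to a single update on the pooled data, so total successes = posterior α − prior α and total failures = posterior β − prior β.
Total across both batches: 16−8=8 heads, 37−8=29 tails.
Subtract the first batch: 8−5=3 heads and 29−9=20 tails.

3 heads and 20 tails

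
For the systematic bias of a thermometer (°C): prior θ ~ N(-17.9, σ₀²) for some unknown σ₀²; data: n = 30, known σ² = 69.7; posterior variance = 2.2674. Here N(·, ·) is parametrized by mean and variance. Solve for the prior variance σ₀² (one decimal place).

For the Normal–Normal model with known σ², precisions add: τ_n = τ₀ + n/σ².
So 1/σ₀² = 1/2.2674 − 30/69.7 = 0.441034 − 0.430416 = 0.010618.
Hence σ₀² = 1/0.010618 ≈ 94.2.

σ₀² = 94.2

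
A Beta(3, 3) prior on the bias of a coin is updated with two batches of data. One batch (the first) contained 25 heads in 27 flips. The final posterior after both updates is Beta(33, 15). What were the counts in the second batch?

Sequential conjugate updates are equivalent to a single update on the pooled data, so total successes = posterior α − prior α and total failures = posterior β − prior β.
Total across both batches: 33−3=30 heads, 15−3=12 tails.
Subtract the first batch: 30−25=5 heads and 12−2=10 tails.

5 heads and 10 tails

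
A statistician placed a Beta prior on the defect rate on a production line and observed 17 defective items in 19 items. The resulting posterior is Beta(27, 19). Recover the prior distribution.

Beta(10, 17)

Beta is conjugate to the binomial likelihood: posterior = Beta(a+s, b+f).
So a = 27 − 17 = 10 and b = 19 − 2 = 17.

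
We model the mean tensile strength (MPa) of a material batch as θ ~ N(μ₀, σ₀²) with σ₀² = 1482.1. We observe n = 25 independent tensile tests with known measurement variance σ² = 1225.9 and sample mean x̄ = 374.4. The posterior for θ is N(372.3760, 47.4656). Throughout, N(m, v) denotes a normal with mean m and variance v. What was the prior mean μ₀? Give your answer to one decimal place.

μ₀ = 311.2

The posterior mean is a precision-weighted average: μ_n = (τ₀μ₀ + τ_data·x̄)/(τ₀+τ_data), with τ₀=1/σ₀² and τ_data=n/σ².
Here τ₀ = 1/1482.1 = 0.000675 and τ_data = 25/1225.9 = 0.020393, so τ_n = 0.021068.
Rearranging for μ₀: μ₀ = (μ_n·τ_n − τ_data·x̄)/τ₀ = (372.3760·0.021068 − 0.020393·374.4) / 0.000675 = 0.210078/0.000675 ≈ 311.2.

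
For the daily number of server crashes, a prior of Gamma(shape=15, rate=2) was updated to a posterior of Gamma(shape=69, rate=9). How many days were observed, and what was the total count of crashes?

A Gamma(α, β) prior (rate parametrization) on a Poisson rate with n observations summing to S gives posterior Gamma(α+S, β+n).
Matching: Σxᵢ = 69 − 15 = 54 and n = 9 − 2 = 7.

n = 7 days with total 54 crashes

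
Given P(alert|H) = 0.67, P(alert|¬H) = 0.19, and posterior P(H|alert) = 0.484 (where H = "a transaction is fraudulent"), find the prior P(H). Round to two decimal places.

P(H) = 0.21

In odds form, posterior odds = prior odds × likelihood ratio, so prior odds = posterior odds ÷ LR.
Posterior odds = 0.484/(1−0.484) = 0.9380. LR = 0.67/0.19 = 3.5263.
Prior odds = 0.9380/3.5263 = 0.2660, so P(H) = 0.2660/(1+0.2660) ≈ 0.21.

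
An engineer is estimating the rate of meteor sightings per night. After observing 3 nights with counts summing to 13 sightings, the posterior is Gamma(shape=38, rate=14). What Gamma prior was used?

A Gamma(α, β) prior (rate parametrization) on a Poisson rate with n observations summing to S gives posterior Gamma(α+S, β+n).
So α = 38 − 13 = 25 and β = 14 − 3 = 11.

Gamma(shape=25, rate=11)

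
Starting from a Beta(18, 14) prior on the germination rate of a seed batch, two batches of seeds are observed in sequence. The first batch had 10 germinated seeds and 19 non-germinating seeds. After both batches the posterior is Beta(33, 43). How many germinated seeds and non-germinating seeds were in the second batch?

5 germinated seeds and 10 non-germinating seeds

Sequential conjugate updates are equivalent to a single update on the pooled data, so total successes = posterior α − prior α and total failures = posterior β − prior β.
Total across both batches: 33−18=15 germinated seeds, 43−14=29 non-germinating seeds.
Subtract the first batch: 15−10=5 germinated seeds and 29−19=10 non-germinating seeds.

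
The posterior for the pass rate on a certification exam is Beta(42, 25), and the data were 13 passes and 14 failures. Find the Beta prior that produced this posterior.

Under Beta–binomial conjugacy the posterior parameters are (α+s, β+f).
Subtract the data counts: 42−13=29, 25−14=11.

Beta(29, 11)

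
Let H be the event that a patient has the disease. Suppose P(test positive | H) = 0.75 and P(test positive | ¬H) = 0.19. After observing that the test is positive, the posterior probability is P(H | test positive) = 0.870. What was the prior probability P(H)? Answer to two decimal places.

Bayes' rule in odds form gives O(H|E) = O(H)·[P(E|H)/P(E|¬H)], hence O(H) = O(H|E)/LR.
Posterior odds = 0.870/(1−0.870) = 6.6923. LR = 0.75/0.19 = 3.9474.
Prior odds = 6.6923/3.9474 = 1.6954, so P(H) = 1.6954/(1+1.6954) ≈ 0.63.

P(H) = 0.63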